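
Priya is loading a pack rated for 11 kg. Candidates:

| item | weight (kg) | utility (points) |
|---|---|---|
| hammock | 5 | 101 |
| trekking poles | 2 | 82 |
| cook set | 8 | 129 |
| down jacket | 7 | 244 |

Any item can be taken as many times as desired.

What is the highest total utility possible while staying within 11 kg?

410

The ratio ordering already packs tightly: 5×trekking poles, 10 kg, 410.
The spare 1 kg is too small for any remaining item, and no exchange beats 410.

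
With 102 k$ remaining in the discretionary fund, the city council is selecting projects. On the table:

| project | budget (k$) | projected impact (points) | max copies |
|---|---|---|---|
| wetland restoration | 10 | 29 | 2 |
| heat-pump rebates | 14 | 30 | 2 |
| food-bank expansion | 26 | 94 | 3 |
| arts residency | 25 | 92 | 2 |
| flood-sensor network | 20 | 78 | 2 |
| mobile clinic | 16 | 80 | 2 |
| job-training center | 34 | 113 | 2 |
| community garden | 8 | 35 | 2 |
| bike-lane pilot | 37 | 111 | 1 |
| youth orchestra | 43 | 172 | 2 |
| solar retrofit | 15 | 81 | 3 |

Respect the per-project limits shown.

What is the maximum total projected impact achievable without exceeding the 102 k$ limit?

495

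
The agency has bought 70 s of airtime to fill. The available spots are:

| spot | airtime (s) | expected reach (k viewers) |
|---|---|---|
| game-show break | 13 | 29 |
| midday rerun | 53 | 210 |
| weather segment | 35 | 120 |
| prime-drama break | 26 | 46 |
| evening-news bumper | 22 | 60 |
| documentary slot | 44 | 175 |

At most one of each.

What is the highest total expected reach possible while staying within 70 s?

239

Taking the top-ratio spots first gives evening-news bumper + documentary slot for 235 (66 s).
Replace evening-news bumper and documentary slot with game-show break + midday rerun: the trade gains 4 net, giving 239 at 66 s.
The closest alternative, evening-news bumper + documentary slot, reaches only 235.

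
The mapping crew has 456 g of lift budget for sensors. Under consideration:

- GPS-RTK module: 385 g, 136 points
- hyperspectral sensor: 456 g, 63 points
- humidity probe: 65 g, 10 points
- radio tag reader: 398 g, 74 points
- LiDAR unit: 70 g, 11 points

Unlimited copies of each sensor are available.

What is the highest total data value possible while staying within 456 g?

147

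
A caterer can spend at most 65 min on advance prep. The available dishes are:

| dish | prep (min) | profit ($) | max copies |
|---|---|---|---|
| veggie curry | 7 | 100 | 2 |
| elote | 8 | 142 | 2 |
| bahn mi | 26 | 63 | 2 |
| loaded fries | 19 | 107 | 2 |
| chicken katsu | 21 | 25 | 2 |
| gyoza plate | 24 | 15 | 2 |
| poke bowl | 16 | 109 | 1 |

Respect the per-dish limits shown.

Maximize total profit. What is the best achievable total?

Ranking by ratio (profit/min): elote 17.75, veggie curry 14.29, poke bowl 6.81, loaded fries 5.63.
Best packing: 2×veggie curry + 2×elote + loaded fries + poke bowl — 65 min, 700 total.
Every other selection either busts 65 min or exceeds an availability limit or fails to beat 700.

700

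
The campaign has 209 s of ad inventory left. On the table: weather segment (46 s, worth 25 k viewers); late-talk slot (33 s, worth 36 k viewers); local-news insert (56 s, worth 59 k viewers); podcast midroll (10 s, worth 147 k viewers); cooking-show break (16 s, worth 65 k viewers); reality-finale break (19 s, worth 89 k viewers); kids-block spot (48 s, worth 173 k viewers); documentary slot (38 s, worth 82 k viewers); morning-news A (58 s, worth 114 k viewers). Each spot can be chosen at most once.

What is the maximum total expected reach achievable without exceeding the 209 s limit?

The ratio ordering already packs tightly: podcast midroll + cooking-show break + reality-finale break + kids-block spot + documentary slot + morning-news A, 189 s, 670.
The spare 20 s is too small for any remaining spot, and no exchange beats 670.

670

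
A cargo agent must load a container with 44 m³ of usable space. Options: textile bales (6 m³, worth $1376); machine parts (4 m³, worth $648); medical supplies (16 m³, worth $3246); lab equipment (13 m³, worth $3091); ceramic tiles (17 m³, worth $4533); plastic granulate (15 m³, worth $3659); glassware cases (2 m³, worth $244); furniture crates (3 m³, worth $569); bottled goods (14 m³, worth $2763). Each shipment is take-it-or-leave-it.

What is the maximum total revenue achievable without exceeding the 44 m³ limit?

Taking the top-ratio shipments first gives textile bales + ceramic tiles + plastic granulate + glassware cases + furniture crates for 10381 (43 m³).
Dropping furniture crates frees 3 m³; slotting in machine parts (4 m³) lifts the total to 10460 at 44 m³.
Every other selection either busts 44 m³ or fails to beat 10460.

10460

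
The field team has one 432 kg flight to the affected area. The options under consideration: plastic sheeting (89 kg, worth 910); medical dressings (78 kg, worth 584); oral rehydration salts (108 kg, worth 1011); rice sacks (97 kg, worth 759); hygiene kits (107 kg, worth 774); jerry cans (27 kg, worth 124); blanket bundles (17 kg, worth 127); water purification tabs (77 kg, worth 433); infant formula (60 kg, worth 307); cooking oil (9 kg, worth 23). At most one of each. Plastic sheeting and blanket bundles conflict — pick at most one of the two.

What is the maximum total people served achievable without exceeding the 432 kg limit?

3578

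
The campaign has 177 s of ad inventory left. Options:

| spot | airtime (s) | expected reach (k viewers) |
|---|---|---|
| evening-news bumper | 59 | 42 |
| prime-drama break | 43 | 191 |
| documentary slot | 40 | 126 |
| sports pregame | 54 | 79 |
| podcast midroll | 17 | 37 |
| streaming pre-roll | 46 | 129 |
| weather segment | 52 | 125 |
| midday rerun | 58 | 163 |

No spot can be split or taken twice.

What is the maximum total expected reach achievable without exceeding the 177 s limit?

520

By expected reach per s: prime-drama break 4.44, documentary slot 3.15, midday rerun 2.81 lead.
Filling by ratio: prime-drama break + documentary slot + podcast midroll + midday rerun for 517, with 19 s left unused.
The 40 s tied up in documentary slot is better spent on streaming pre-roll — total rises to 520 (164 s).
An exhaustive check of the 256 subsets confirms 520.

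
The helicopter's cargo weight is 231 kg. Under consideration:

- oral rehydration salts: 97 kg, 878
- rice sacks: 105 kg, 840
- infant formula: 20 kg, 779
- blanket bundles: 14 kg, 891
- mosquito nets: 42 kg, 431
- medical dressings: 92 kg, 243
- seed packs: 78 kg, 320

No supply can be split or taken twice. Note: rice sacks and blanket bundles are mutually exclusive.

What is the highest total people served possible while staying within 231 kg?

2979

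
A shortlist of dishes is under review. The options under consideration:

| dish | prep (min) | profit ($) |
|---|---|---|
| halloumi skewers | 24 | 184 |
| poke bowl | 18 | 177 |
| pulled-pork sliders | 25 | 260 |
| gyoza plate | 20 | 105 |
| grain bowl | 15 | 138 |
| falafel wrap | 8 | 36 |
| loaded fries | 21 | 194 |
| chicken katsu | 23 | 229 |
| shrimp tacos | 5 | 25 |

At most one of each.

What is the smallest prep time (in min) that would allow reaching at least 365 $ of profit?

38

Minimise min subject to total profit ≥ 365.
grain bowl + chicken katsu: 367 profit at 38 min.
Below 38 min the best achievable stays under 365.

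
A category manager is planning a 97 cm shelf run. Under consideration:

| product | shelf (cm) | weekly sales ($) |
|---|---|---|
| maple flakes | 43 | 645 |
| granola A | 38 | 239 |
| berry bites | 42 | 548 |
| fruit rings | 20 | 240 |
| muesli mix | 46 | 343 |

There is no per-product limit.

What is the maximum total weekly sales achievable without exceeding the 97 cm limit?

1290

Density check — maple flakes 15.00, berry bites 13.05, fruit rings 12.00, muesli mix 7.46 are the best per cm.
Taking 2×maple flakes: 86 cm used, 1290 in weekly sales.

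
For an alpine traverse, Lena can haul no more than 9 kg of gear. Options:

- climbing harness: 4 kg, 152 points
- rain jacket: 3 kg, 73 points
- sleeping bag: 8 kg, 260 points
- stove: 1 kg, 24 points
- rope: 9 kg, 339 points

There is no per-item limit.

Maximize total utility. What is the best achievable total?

A density-first pass picks 2×climbing harness + stove — 328 at 9 kg.
Dropping 2×climbing harness and stove frees 9 kg; slotting in rope (9 kg) lifts the total to 339 at 9 kg.

339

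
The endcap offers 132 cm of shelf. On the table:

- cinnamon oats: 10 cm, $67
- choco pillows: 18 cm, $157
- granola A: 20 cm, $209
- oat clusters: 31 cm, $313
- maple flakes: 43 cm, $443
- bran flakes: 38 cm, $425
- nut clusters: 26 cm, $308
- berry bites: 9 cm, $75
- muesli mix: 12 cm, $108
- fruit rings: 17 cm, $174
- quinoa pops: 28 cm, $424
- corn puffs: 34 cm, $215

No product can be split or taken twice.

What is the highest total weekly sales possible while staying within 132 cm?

Ranking by ratio (weekly sales/cm): quinoa pops 15.14, nut clusters 11.85, bran flakes 11.18, granola A 10.45.
The ratio heuristic lands on granola A + bran flakes + nut clusters + fruit rings + quinoa pops (1540) but leaves 3 cm idle.
Replace granola A and fruit rings with oat clusters + berry bites: the trade gains 5 net, giving 1545 at 132 cm.
No other feasible combination exceeds 1545.

1545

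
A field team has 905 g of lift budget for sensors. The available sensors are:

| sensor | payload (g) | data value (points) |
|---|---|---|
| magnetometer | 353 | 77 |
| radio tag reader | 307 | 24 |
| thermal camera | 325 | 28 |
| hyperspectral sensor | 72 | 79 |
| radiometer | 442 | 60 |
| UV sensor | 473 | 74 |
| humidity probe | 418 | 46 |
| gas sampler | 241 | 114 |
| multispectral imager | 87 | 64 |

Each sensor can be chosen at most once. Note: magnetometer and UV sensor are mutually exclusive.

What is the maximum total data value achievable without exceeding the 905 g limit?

334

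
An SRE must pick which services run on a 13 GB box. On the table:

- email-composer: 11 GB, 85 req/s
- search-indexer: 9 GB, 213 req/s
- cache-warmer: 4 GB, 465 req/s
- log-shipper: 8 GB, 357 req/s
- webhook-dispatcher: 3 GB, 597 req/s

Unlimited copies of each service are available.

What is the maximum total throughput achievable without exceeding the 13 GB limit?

By throughput per GB: webhook-dispatcher 199.00, cache-warmer 116.25, log-shipper 44.62 lead.
Taking 4×webhook-dispatcher: 12 GB used, 2388 in throughput.
The spare 1 GB is too small for any remaining service, and no exchange beats 2388.

2388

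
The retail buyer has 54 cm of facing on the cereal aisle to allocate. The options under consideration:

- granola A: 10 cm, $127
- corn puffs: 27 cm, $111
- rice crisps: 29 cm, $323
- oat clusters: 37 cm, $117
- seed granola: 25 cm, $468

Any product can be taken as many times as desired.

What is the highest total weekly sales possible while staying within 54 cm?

936

The ratio ordering already packs tightly: 2×seed granola, 50 cm, 936.
Nothing else within 54 cm beats 936.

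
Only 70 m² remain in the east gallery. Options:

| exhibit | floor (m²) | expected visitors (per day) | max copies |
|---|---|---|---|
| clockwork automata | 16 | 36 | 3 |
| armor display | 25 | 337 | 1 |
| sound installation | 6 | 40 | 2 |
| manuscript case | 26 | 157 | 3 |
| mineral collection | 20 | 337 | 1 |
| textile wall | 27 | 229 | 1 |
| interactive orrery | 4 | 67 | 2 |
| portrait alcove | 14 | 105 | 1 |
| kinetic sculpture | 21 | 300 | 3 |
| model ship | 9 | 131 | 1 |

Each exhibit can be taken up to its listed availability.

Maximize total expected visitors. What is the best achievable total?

1071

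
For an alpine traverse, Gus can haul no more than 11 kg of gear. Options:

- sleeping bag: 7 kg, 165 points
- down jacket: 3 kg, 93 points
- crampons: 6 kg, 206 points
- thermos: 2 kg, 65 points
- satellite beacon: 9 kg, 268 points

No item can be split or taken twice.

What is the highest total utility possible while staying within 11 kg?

364

Best packing: down jacket + crampons + thermos — 11 kg, 364 total.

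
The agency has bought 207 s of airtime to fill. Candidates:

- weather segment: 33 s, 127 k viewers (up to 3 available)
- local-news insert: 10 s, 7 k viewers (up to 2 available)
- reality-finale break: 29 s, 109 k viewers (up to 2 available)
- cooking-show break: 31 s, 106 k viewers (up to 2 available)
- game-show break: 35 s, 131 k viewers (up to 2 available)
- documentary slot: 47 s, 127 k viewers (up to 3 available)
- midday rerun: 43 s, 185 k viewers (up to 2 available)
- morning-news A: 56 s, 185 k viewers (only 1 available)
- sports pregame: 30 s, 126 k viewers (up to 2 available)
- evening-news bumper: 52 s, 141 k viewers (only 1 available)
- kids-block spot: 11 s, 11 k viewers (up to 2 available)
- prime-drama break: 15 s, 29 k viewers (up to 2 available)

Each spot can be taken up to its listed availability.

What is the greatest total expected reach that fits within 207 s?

841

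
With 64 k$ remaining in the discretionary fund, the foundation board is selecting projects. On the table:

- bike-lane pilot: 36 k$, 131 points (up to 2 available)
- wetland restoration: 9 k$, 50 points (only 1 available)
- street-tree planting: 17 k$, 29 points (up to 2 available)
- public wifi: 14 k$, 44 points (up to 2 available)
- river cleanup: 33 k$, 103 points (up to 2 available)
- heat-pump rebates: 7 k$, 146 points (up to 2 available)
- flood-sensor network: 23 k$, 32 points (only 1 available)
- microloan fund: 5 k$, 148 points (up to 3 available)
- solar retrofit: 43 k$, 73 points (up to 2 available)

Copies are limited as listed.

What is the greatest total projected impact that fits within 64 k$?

839

By projected impact per k$: microloan fund 29.60, heat-pump rebates 20.86, wetland restoration 5.56, bike-lane pilot 3.64 lead.
The ratio heuristic lands on wetland restoration + public wifi + 2×heat-pump rebates + 3×microloan fund (830) but leaves 12 k$ idle.
The 23 k$ tied up in wetland restoration and public wifi is better spent on river cleanup — total rises to 839 (62 k$).
That's the maximum — no swap from here does better than 839.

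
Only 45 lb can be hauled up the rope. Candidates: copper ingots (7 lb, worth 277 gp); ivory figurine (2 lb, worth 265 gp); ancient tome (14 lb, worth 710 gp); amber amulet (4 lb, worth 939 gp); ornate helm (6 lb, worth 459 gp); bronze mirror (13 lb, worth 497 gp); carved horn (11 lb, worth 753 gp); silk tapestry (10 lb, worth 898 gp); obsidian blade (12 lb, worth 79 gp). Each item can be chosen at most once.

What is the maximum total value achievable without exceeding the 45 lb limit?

3759

By value per lb: amber amulet 234.75, ivory figurine 132.50, silk tapestry 89.80 lead.
Taking the top-ratio items first gives copper ingots + ivory figurine + amber amulet + ornate helm + carved horn + silk tapestry for 3591 (40 lb).
The 9 lb tied up in copper ingots and ivory figurine is better spent on ancient tome — total rises to 3759 (45 lb).
Runner-up copper ingots + ivory figurine + amber amulet + ornate helm + carved horn + silk tapestry tops out at 3591.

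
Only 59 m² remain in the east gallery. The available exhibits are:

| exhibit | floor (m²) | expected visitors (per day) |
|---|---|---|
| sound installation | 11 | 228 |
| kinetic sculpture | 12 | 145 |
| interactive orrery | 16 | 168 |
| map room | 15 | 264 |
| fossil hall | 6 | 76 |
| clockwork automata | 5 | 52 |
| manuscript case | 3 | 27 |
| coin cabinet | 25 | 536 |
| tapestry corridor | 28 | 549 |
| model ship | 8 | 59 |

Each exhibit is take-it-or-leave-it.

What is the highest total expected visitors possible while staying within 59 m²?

A density-first pass picks sound installation + map room + fossil hall + coin cabinet — 1104 at 57 m².
The 26 m² tied up in sound installation and map room is better spent on tapestry corridor — total rises to 1161 (59 m²).
No other feasible combination exceeds 1161.

1161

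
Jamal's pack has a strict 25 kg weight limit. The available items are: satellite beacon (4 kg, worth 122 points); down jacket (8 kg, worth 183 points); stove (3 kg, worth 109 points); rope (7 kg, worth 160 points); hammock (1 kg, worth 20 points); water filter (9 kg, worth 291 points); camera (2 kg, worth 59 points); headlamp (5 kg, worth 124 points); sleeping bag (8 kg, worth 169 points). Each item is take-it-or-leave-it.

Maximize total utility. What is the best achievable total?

741

The ratio heuristic lands on satellite beacon + stove + hammock + water filter + camera + headlamp (725) but leaves 1 kg idle.
Replace hammock and headlamp with rope: the trade gains 16 net, giving 741 at 25 kg.
Nothing else within 25 kg beats 741.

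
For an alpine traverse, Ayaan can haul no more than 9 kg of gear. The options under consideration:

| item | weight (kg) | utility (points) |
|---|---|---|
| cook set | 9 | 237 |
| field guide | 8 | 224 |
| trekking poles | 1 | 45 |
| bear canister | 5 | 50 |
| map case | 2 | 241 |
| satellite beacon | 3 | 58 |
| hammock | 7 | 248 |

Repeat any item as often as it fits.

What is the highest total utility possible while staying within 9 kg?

Trekking poles + 4×map case uses 9 of the 9 kg and totals 1009.
Every other selection either busts 9 kg or fails to beat 1009.

1009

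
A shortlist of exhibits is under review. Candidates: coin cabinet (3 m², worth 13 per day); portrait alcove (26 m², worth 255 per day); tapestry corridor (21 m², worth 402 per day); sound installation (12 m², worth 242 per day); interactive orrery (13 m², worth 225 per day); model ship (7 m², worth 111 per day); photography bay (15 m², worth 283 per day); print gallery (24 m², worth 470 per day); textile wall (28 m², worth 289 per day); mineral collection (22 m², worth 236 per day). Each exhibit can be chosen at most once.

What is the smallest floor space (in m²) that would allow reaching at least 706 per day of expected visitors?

36

Minimise m² subject to total expected visitors ≥ 706.
sound installation + print gallery: 712 expected visitors at 36 m².
No combination under 36 m² hits 706.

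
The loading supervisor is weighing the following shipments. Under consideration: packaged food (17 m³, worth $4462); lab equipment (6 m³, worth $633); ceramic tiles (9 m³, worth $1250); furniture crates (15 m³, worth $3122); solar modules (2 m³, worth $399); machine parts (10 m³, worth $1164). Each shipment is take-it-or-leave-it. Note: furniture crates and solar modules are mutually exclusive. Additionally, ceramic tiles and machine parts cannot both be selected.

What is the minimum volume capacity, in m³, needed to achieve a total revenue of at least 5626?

26

Minimise m³ subject to total revenue ≥ 5626.
packaged food + ceramic tiles reaches 5712 using 26 m³.
No combination under 26 m³ hits 5626.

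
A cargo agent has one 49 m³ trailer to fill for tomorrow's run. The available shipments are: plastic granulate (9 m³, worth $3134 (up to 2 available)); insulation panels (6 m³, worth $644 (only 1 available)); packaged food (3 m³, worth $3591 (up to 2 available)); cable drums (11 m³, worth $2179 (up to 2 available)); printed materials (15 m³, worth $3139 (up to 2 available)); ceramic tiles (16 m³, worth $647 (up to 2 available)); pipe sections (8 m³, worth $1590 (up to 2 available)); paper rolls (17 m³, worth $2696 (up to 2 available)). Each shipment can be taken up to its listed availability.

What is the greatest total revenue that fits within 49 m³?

The ratio ordering already packs tightly: 2×plastic granulate + 2×packaged food + printed materials + pipe sections, 47 m³, 18179.

18179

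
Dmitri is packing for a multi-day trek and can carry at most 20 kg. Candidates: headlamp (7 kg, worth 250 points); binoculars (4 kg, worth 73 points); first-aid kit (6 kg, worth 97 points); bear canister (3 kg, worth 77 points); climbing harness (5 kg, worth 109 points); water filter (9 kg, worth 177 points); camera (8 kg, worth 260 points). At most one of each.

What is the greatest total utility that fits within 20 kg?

619

Taking the top-ratio items first gives headlamp + bear canister + camera for 587 (18 kg).
Replace bear canister with climbing harness: the trade gains 32 net, giving 619 at 20 kg.
Every other selection either busts 20 kg or fails to beat 619.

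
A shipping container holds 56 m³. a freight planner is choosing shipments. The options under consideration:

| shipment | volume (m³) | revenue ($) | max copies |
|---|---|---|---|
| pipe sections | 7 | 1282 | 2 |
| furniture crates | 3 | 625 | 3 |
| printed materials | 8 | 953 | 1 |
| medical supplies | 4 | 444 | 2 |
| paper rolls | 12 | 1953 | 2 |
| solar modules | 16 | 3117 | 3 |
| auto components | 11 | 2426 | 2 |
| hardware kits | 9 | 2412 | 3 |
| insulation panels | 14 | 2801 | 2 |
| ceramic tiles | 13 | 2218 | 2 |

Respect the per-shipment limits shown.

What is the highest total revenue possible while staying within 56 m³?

13370

Ranking by ratio (revenue/m³): hardware kits 268.00, auto components 220.55, furniture crates 208.33, insulation panels 200.07.
The ratio heuristic lands on 2×furniture crates + 2×auto components + 3×hardware kits (13338) but leaves 1 m³ idle.
Dropping 2×furniture crates frees 6 m³; slotting in pipe sections (7 m³) lifts the total to 13370 at 56 m³.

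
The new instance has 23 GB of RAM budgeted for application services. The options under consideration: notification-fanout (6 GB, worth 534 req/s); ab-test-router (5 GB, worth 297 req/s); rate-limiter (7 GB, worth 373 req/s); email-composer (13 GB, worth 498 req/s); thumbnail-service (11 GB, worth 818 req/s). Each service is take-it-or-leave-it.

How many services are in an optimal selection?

3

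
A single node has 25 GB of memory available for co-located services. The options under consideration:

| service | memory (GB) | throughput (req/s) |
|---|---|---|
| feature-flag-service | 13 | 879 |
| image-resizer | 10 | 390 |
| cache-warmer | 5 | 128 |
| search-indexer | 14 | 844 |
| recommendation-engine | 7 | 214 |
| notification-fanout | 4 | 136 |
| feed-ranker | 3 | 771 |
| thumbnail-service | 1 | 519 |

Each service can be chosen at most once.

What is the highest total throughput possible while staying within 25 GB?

Ranking by ratio (throughput/GB): thumbnail-service 519.00, feed-ranker 257.00, feature-flag-service 67.62, search-indexer 60.29.
Taking the top-ratio services first gives feature-flag-service + notification-fanout + feed-ranker + thumbnail-service for 2305 (21 GB).
The 4 GB tied up in notification-fanout is better spent on recommendation-engine — total rises to 2383 (24 GB).
Every other selection either busts 25 GB or fails to beat 2383.

2383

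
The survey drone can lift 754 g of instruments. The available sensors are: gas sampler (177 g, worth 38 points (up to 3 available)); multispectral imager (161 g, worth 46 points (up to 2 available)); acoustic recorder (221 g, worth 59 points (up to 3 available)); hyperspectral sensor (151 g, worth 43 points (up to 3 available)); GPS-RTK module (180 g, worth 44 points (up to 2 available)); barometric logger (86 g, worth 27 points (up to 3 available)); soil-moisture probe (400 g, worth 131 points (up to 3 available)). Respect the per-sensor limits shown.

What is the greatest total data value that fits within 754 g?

231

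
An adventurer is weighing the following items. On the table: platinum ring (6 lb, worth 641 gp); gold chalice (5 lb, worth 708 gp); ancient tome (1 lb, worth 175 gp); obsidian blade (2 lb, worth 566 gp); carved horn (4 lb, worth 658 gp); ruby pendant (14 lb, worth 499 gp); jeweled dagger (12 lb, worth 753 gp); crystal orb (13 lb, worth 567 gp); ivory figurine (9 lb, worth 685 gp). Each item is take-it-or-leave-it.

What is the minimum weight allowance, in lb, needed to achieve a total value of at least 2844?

Minimise lb subject to total value ≥ 2844.
gold chalice + ancient tome + obsidian blade + carved horn + jeweled dagger reaches 2860 using 24 lb.
Below 24 lb the best achievable stays under 2844.

24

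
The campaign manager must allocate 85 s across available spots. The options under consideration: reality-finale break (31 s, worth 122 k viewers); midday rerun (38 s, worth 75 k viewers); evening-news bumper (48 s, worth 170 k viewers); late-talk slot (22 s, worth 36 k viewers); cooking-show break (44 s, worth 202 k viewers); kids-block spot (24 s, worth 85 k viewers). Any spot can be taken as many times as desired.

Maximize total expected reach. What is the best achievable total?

324

Density check — cooking-show break 4.59, reality-finale break 3.94, evening-news bumper 3.54, kids-block spot 3.54 are the best per s.
Taking reality-finale break + cooking-show break: 75 s used, 324 in expected reach.
The spare 10 s is too small for any remaining spot, and no exchange beats 324.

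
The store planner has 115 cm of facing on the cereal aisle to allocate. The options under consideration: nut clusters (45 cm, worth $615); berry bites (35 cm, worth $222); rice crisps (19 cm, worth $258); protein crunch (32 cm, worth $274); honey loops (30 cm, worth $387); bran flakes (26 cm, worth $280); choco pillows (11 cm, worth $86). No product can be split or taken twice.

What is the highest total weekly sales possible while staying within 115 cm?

1368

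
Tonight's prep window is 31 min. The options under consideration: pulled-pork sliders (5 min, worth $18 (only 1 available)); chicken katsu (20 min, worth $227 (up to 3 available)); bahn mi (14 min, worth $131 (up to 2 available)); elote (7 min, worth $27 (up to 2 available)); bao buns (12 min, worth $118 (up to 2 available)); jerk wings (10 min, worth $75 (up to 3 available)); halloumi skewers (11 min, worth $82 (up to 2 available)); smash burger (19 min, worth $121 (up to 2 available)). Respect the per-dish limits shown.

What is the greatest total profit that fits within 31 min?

The ratio heuristic lands on chicken katsu + jerk wings (302) but leaves 1 min idle.
Replace jerk wings with halloumi skewers: the trade gains 7 net, giving 309 at 31 min.
No other feasible combination exceeds 309.

309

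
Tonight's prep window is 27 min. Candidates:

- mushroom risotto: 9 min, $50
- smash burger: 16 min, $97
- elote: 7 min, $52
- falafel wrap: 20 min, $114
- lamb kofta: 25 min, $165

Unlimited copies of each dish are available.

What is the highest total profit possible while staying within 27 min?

The ratio heuristic lands on 3×elote (156) but leaves 6 min idle.
Dropping 2×elote frees 14 min; slotting in falafel wrap (20 min) lifts the total to 166 at 27 min.
No other feasible combination exceeds 166.

166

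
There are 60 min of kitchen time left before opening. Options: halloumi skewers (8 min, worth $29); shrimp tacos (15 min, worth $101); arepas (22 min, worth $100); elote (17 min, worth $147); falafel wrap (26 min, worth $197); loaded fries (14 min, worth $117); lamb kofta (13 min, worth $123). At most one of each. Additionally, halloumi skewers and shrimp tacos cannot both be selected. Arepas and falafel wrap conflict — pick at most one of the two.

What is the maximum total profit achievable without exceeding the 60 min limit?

Taking shrimp tacos + elote + loaded fries + lamb kofta: 59 min used, 488 in profit.
The closest alternative, elote + falafel wrap + lamb kofta, reaches only 467.

488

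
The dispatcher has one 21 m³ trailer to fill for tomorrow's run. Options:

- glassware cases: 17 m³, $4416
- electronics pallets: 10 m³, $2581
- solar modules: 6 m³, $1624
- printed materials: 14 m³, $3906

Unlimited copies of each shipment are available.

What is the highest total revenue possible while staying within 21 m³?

5530

The ratio ordering already packs tightly: solar modules + printed materials, 20 m³, 5530.
That's the maximum — no swap from here does better than 5530.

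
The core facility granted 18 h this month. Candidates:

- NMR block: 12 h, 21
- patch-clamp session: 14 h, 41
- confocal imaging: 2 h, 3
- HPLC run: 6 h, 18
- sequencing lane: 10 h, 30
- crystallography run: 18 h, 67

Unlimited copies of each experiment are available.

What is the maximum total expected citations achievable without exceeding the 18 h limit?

Crystallography run uses 18 of the 18 h and totals 67.
Nothing else within 18 h beats 67.

67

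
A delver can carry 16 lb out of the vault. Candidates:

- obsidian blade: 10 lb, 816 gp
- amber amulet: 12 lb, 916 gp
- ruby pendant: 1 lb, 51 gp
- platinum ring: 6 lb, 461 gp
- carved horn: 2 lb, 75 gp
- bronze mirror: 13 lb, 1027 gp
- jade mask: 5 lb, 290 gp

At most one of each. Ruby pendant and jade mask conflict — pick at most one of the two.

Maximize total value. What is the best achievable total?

The ratio ordering already packs tightly: obsidian blade + platinum ring, 16 lb, 1277.

1277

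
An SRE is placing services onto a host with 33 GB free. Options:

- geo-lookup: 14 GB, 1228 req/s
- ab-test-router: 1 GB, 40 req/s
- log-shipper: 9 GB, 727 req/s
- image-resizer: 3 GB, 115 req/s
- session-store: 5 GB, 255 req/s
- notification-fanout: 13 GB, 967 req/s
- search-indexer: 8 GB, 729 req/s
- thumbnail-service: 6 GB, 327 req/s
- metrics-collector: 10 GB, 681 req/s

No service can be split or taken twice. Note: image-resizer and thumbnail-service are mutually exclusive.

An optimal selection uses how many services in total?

Best achievable throughput is 2724.
One optimal bundle: geo-lookup + ab-test-router + log-shipper + search-indexer (32 GB).
Every optimal selection uses 4 services.

4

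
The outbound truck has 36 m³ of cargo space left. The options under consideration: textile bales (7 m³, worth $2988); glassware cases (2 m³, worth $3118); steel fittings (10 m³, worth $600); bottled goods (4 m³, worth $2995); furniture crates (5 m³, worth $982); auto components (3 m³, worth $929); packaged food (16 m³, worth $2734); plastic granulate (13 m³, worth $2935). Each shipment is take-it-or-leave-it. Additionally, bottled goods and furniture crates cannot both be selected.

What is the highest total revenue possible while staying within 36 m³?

Taking textile bales + glassware cases + bottled goods + auto components + plastic granulate: 29 m³ used, 12965 in revenue.
Nothing else feasible within 36 m³ beats 12965.

12965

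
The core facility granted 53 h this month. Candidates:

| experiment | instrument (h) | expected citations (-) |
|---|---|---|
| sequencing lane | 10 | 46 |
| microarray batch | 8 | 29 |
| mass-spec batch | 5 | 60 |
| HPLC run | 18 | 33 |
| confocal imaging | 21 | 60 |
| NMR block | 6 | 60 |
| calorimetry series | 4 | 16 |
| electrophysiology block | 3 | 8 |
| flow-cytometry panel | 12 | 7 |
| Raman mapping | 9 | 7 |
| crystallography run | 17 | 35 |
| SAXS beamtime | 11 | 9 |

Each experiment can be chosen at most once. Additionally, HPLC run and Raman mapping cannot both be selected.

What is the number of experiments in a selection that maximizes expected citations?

The maximum expected citations within 53 h is 263.
One optimal bundle: sequencing lane + microarray batch + mass-spec batch + confocal imaging + NMR block + electrophysiology block (53 h).
All optima have 6 experiments.

6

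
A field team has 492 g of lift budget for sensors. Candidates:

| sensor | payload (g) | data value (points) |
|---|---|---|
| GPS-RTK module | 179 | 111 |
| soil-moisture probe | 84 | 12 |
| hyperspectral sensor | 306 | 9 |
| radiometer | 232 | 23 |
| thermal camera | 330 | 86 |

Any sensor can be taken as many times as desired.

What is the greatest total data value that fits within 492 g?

234

Best packing: 2×GPS-RTK module + soil-moisture probe — 442 g, 234 total.
No other feasible combination exceeds 234.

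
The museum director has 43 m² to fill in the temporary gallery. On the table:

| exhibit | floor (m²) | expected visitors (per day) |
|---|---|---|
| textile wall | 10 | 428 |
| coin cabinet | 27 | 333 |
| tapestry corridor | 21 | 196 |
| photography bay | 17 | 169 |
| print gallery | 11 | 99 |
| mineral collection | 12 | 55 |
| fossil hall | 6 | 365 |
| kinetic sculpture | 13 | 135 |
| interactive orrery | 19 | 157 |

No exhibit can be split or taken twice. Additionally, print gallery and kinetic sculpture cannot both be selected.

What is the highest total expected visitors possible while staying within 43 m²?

1126

Taking textile wall + coin cabinet + fossil hall: 43 m² used, 1126 in expected visitors.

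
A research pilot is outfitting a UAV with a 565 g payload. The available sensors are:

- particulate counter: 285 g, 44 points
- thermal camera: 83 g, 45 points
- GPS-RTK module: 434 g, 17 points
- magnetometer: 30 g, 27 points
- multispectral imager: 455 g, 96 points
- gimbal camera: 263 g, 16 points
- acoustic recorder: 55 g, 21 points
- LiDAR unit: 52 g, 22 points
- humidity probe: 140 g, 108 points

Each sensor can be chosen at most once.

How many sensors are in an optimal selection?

Optimal total is 224.
particulate counter + thermal camera + magnetometer + humidity probe hits 224 at 538 g.
All optima have 4 sensors.

4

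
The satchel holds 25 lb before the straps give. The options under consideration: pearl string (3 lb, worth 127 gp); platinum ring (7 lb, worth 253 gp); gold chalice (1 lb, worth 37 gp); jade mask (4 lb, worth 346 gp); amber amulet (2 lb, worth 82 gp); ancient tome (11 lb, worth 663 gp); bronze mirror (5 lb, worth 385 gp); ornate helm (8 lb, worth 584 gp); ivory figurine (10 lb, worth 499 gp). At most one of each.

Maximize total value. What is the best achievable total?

1675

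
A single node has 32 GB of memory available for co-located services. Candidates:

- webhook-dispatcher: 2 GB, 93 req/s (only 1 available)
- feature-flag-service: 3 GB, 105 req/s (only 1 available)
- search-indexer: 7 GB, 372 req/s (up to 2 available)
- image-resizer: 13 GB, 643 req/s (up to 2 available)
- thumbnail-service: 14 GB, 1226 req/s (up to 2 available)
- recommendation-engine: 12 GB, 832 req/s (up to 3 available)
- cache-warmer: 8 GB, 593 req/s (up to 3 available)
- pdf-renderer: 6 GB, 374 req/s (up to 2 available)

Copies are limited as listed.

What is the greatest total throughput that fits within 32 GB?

2557

A density-first pass picks webhook-dispatcher + 2×thumbnail-service — 2545 at 30 GB.
The 2 GB tied up in webhook-dispatcher is better spent on feature-flag-service — total rises to 2557 (31 GB).
Every other selection either busts 32 GB or exceeds an availability limit or fails to beat 2557.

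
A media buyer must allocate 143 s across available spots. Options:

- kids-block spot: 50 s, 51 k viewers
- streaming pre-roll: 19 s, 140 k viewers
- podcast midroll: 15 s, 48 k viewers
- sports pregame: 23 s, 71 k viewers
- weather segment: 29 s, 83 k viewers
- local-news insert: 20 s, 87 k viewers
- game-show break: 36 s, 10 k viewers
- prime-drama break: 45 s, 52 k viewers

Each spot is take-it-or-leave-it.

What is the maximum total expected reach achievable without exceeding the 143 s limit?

Ranking by ratio (expected reach/s): streaming pre-roll 7.37, local-news insert 4.35, podcast midroll 3.20, sports pregame 3.09.
Best packing: streaming pre-roll + podcast midroll + sports pregame + weather segment + local-news insert + game-show break — 142 s, 439 total.
Next best is streaming pre-roll + sports pregame + weather segment + local-news insert + prime-drama break at 433 (136 s) — short by 6.

439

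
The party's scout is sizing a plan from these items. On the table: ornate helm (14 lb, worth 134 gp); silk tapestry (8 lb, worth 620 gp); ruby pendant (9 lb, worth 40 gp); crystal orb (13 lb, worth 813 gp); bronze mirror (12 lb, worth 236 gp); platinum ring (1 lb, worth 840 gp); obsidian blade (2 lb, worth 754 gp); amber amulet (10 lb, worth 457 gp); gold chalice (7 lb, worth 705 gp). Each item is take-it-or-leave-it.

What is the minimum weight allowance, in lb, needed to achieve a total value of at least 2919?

Look for the lowest-weight combination reaching 2919.
silk tapestry + platinum ring + obsidian blade + gold chalice: 2919 value at 18 lb.
Any bundle with less than 18 lb falls short of 2919.

18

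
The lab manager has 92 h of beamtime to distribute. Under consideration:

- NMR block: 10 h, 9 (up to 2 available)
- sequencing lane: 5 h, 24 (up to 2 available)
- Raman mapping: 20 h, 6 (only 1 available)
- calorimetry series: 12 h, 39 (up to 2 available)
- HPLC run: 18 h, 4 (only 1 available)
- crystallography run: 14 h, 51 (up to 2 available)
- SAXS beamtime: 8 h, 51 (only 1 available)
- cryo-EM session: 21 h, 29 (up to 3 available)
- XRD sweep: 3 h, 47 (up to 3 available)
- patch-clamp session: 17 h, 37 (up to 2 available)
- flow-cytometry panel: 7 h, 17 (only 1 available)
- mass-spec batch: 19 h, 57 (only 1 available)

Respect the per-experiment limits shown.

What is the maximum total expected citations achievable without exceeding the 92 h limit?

A density-first pass picks 2×sequencing lane + 2×calorimetry series + 2×crystallography run + SAXS beamtime + 3×XRD sweep + flow-cytometry panel — 437 at 86 h.
The 14 h tied up in crystallography run is better spent on mass-spec batch — total rises to 443 (91 h).
Nothing else within 92 h beats 443.

443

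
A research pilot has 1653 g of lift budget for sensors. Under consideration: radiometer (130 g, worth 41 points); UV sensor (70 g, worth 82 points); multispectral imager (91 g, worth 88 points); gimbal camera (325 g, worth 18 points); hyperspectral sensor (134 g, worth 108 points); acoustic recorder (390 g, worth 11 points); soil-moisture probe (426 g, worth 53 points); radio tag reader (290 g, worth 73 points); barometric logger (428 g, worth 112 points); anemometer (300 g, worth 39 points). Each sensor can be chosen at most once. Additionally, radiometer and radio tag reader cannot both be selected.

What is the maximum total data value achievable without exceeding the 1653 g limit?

523

Radiometer + UV sensor + multispectral imager + hyperspectral sensor + soil-moisture probe + barometric logger + anemometer uses 1579 of the 1653 g and totals 523.
Every other selection either busts 1653 g or breaks a pairing rule or fails to beat 523.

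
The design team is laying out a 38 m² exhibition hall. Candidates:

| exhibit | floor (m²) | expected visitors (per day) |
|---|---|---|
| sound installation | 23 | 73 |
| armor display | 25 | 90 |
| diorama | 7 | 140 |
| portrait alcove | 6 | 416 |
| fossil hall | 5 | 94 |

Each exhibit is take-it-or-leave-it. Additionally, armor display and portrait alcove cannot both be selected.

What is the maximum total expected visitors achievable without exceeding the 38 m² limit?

650

Density check — portrait alcove 69.33, diorama 20.00, fossil hall 18.80, armor display 3.60 are the best per m².
Taking diorama + portrait alcove + fossil hall: 18 m² used, 650 in expected visitors.
Runner-up sound installation + diorama + portrait alcove tops out at 629.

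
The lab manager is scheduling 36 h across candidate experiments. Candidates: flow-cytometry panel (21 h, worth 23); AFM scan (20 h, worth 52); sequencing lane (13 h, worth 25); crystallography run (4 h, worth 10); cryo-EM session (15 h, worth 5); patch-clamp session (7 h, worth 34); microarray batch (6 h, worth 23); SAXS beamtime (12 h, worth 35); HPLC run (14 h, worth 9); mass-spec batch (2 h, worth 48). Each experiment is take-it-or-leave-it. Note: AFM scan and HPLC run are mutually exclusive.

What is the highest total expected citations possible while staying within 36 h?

157

The ratio heuristic lands on crystallography run + patch-clamp session + microarray batch + SAXS beamtime + mass-spec batch (150) but leaves 5 h idle.
Replace crystallography run and SAXS beamtime with AFM scan: the trade gains 7 net, giving 157 at 35 h.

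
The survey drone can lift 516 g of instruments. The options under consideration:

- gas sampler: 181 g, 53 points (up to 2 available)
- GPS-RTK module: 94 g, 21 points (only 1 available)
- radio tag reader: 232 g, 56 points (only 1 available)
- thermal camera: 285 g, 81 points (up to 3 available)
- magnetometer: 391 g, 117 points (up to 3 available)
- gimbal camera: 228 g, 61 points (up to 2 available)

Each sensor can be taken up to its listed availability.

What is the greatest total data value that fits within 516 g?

142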